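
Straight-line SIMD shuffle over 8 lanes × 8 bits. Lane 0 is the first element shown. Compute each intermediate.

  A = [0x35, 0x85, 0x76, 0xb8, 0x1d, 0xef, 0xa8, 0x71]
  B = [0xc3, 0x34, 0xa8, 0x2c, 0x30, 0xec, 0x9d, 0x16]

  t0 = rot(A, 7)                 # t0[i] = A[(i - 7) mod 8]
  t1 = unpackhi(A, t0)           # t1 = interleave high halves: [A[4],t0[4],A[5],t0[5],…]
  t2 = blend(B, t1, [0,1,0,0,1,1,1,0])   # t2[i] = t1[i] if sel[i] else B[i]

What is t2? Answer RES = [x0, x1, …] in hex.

RES = [0xc3, 0xef, 0xa8, 0x2c, 0xa8, 0x71, 0x71, 0x16]

→ t0 |85|76|b8|1d|ef|a8|71|35|
→ t1 |1d|ef|ef|a8|a8|71|71|35|
→ t2 |c3|ef|a8|2c|a8|71|71|16|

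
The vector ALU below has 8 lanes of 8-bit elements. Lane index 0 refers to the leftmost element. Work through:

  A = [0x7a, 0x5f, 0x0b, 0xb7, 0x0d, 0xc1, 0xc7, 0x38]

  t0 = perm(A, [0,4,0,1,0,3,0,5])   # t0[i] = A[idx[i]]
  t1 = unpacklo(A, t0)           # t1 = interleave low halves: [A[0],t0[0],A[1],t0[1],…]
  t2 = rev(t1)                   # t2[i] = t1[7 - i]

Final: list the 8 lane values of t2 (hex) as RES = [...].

  t0: 7a 0d 7a 5f 7a b7 7a c1
  t1: 7a 7a 5f 0d 0b 7a b7 5f
  t2: 5f b7 7a 0b 0d 5f 7a 7a

RES = [0x5f, 0xb7, 0x7a, 0x0b, 0x0d, 0x5f, 0x7a, 0x7a]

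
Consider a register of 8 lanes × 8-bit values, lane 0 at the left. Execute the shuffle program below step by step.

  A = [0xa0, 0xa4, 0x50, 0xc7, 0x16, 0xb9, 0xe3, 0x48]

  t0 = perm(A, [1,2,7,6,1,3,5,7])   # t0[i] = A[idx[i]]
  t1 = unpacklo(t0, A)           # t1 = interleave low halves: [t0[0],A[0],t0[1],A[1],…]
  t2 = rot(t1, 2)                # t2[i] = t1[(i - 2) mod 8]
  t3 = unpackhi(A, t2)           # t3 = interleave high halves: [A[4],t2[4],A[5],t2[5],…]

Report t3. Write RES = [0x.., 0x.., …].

RES = [ 0x16  0x50  0xb9  0xa4  0xe3  0x48  0x48  0x50 ]

t0 = [0xa4, 0x50, 0x48, 0xe3, 0xa4, 0xc7, 0xb9, 0x48]
t1 = [0xa4, 0xa0, 0x50, 0xa4, 0x48, 0x50, 0xe3, 0xc7]
t2 = [0xe3, 0xc7, 0xa4, 0xa0, 0x50, 0xa4, 0x48, 0x50]
t3 = [0x16, 0x50, 0xb9, 0xa4, 0xe3, 0x48, 0x48, 0x50]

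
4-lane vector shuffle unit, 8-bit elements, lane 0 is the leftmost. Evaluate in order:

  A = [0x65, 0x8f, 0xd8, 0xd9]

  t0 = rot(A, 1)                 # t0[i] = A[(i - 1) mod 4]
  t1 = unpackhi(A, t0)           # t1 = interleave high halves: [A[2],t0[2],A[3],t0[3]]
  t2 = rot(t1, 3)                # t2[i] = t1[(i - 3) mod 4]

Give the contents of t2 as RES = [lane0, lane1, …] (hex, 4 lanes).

RES = [0x8f, 0xd9, 0xd8, 0xd8]

→ t0 |d9|65|8f|d8|
→ t1 |d8|8f|d9|d8|
→ t2 |8f|d9|d8|d8|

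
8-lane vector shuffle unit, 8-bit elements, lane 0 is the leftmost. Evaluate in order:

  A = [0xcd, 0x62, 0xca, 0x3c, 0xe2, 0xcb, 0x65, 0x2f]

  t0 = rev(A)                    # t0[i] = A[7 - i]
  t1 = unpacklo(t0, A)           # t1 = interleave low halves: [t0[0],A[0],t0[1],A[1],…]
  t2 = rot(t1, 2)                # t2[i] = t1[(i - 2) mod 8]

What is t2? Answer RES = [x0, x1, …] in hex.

RES = [0xe2, 0x3c, 0x2f, 0xcd, 0x65, 0x62, 0xcb, 0xca]

→ t0 |2f|65|cb|e2|3c|ca|62|cd|
→ t1 |2f|cd|65|62|cb|ca|e2|3c|
→ t2 |e2|3c|2f|cd|65|62|cb|ca|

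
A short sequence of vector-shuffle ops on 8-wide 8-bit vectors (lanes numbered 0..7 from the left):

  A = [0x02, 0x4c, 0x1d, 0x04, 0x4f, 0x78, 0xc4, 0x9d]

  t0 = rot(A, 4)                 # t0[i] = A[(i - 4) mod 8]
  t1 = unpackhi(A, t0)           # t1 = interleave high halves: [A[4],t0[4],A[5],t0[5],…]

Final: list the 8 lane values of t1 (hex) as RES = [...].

t0 = [0x4f, 0x78, 0xc4, 0x9d, 0x02, 0x4c, 0x1d, 0x04]
t1 = [0x4f, 0x02, 0x78, 0x4c, 0xc4, 0x1d, 0x9d, 0x04]

RES = [ 0x4f  0x02  0x78  0x4c  0xc4  0x1d  0x9d  0x04 ]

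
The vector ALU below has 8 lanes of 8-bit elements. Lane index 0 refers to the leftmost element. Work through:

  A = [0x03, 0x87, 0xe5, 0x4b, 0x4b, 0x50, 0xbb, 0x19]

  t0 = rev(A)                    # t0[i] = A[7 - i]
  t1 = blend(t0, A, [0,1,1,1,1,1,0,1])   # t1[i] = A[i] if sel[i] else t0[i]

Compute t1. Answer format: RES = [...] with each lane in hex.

RES = [ 0x19  0x87  0xe5  0x4b  0x4b  0x50  0x87  0x19 ]

  t0: 19 bb 50 4b 4b e5 87 03
  t1: 19 87 e5 4b 4b 50 87 19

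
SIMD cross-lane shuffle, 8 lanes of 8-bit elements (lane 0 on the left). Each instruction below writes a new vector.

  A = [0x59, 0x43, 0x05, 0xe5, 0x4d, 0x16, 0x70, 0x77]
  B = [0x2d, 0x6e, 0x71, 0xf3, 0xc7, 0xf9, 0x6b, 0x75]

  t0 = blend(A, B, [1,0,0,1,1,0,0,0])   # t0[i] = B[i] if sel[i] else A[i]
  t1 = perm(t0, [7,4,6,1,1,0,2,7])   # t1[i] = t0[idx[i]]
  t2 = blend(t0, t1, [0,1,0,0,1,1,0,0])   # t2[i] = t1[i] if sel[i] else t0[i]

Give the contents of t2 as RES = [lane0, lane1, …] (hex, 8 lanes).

RES = [0x2d, 0xc7, 0x05, 0xf3, 0x43, 0x2d, 0x70, 0x77]

  t0: 2d 43 05 f3 c7 16 70 77
  t1: 77 c7 70 43 43 2d 05 77
  t2: 2d c7 05 f3 43 2d 70 77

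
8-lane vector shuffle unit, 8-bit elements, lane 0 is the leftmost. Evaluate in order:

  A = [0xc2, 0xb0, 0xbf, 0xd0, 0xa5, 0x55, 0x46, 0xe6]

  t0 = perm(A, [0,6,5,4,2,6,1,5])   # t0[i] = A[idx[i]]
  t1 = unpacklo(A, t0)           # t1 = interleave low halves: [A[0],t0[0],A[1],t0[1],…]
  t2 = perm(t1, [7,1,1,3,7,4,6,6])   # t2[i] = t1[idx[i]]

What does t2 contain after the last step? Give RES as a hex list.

RES = [0xa5, 0xc2, 0xc2, 0x46, 0xa5, 0xbf, 0xd0, 0xd0]

→ t0 |c2|46|55|a5|bf|46|b0|55|
→ t1 |c2|c2|b0|46|bf|55|d0|a5|
→ t2 |a5|c2|c2|46|a5|bf|d0|d0|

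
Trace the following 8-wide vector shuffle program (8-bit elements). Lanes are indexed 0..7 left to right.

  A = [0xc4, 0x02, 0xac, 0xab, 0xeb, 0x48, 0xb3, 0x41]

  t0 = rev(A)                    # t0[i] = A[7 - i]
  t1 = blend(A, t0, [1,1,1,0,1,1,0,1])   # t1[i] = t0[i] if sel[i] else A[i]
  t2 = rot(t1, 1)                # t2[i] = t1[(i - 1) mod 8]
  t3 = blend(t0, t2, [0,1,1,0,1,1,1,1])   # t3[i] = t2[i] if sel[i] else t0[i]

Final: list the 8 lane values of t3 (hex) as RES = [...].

RES = [0x41, 0x41, 0xb3, 0xeb, 0xab, 0xab, 0xac, 0xb3]

→ t0 |41|b3|48|eb|ab|ac|02|c4|
→ t1 |41|b3|48|ab|ab|ac|b3|c4|
→ t2 |c4|41|b3|48|ab|ab|ac|b3|
→ t3 |41|41|b3|eb|ab|ab|ac|b3|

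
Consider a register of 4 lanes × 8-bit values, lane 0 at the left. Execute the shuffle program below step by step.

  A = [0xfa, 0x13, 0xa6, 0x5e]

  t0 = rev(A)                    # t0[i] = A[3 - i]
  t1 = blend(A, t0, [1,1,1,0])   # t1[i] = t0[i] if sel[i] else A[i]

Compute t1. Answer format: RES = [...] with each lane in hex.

RES = [0x5e, 0xa6, 0x13, 0x5e]

→ t0 |5e|a6|13|fa|
→ t1 |5e|a6|13|5e|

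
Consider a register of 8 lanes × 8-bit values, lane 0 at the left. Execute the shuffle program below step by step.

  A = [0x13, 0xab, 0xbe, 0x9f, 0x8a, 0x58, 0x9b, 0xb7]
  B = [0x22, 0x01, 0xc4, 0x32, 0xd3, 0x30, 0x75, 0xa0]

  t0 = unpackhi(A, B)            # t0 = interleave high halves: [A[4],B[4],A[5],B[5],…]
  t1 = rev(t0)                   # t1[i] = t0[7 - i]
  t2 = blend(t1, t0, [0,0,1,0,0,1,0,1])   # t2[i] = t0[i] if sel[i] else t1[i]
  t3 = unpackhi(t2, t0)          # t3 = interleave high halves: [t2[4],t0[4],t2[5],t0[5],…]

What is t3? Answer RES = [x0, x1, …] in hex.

RES = [0x30, 0x9b, 0x75, 0x75, 0xd3, 0xb7, 0xa0, 0xa0]

→ t0 |8a|d3|58|30|9b|75|b7|a0|
→ t1 |a0|b7|75|9b|30|58|d3|8a|
→ t2 |a0|b7|58|9b|30|75|d3|a0|
→ t3 |30|9b|75|75|d3|b7|a0|a0|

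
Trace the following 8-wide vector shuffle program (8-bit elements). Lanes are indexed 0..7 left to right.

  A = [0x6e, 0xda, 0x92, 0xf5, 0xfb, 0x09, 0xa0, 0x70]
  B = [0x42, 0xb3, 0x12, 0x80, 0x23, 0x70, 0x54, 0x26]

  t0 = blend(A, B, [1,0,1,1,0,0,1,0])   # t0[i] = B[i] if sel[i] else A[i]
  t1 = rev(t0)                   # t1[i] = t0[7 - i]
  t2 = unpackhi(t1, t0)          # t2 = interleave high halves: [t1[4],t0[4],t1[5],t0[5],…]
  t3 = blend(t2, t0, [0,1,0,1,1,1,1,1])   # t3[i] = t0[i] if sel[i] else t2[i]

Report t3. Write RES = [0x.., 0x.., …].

t0 = [0x42, 0xda, 0x12, 0x80, 0xfb, 0x09, 0x54, 0x70]
t1 = [0x70, 0x54, 0x09, 0xfb, 0x80, 0x12, 0xda, 0x42]
t2 = [0x80, 0xfb, 0x12, 0x09, 0xda, 0x54, 0x42, 0x70]
t3 = [0x80, 0xda, 0x12, 0x80, 0xfb, 0x09, 0x54, 0x70]

RES = [0x80, 0xda, 0x12, 0x80, 0xfb, 0x09, 0x54, 0x70]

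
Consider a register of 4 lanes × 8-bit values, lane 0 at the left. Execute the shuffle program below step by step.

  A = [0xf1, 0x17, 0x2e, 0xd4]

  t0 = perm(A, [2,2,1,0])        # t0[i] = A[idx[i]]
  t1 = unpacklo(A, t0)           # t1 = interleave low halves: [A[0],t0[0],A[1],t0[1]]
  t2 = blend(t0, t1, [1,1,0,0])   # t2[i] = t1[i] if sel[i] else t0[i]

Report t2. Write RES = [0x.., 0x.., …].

RES = [0xf1, 0x2e, 0x17, 0xf1]

  t0: 2e 2e 17 f1
  t1: f1 2e 17 2e
  t2: f1 2e 17 f1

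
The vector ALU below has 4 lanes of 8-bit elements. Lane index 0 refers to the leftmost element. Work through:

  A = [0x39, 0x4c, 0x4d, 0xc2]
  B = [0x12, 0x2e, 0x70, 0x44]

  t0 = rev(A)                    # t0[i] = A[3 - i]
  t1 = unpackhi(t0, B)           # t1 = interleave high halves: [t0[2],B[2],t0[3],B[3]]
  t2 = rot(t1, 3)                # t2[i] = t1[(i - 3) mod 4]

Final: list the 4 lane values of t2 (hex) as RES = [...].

RES = [ 0x70  0x39  0x44  0x4c ]

t0 = [0xc2, 0x4d, 0x4c, 0x39]
t1 = [0x4c, 0x70, 0x39, 0x44]
t2 = [0x70, 0x39, 0x44, 0x4c]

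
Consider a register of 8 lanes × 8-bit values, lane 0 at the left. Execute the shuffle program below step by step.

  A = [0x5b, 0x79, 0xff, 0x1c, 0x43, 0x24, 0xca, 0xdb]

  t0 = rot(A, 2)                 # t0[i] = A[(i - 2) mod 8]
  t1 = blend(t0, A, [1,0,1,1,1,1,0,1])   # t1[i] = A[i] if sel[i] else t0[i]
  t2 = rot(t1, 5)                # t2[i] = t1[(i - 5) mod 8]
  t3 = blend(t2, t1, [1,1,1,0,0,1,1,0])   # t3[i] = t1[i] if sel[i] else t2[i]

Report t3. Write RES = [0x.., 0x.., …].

t0 = [0xca, 0xdb, 0x5b, 0x79, 0xff, 0x1c, 0x43, 0x24]
t1 = [0x5b, 0xdb, 0xff, 0x1c, 0x43, 0x24, 0x43, 0xdb]
t2 = [0x1c, 0x43, 0x24, 0x43, 0xdb, 0x5b, 0xdb, 0xff]
t3 = [0x5b, 0xdb, 0xff, 0x43, 0xdb, 0x24, 0x43, 0xff]

RES = [0x5b, 0xdb, 0xff, 0x43, 0xdb, 0x24, 0x43, 0xff]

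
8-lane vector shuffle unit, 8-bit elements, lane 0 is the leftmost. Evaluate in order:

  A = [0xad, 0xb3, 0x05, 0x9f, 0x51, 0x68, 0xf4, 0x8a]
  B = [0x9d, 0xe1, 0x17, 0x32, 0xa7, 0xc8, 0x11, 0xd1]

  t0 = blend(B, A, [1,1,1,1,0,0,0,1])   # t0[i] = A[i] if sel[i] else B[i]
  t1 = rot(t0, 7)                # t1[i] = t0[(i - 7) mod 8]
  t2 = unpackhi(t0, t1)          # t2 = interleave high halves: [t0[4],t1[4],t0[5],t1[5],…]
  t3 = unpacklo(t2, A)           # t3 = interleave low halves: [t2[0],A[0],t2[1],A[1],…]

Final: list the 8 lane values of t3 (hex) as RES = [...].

RES = [0xa7, 0xad, 0xc8, 0xb3, 0xc8, 0x05, 0x11, 0x9f]

t0 = [0xad, 0xb3, 0x05, 0x9f, 0xa7, 0xc8, 0x11, 0x8a]
t1 = [0xb3, 0x05, 0x9f, 0xa7, 0xc8, 0x11, 0x8a, 0xad]
t2 = [0xa7, 0xc8, 0xc8, 0x11, 0x11, 0x8a, 0x8a, 0xad]
t3 = [0xa7, 0xad, 0xc8, 0xb3, 0xc8, 0x05, 0x11, 0x9f]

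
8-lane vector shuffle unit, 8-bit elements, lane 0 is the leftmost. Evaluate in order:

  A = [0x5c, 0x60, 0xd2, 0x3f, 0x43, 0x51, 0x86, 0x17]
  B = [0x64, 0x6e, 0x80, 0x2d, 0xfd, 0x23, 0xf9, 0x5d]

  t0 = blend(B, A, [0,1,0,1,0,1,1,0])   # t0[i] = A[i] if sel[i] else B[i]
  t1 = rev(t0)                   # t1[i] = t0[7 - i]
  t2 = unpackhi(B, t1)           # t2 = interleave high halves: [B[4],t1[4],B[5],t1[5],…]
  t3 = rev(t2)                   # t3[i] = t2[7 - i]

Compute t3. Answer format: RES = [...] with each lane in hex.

t0 = [0x64, 0x60, 0x80, 0x3f, 0xfd, 0x51, 0x86, 0x5d]
t1 = [0x5d, 0x86, 0x51, 0xfd, 0x3f, 0x80, 0x60, 0x64]
t2 = [0xfd, 0x3f, 0x23, 0x80, 0xf9, 0x60, 0x5d, 0x64]
t3 = [0x64, 0x5d, 0x60, 0xf9, 0x80, 0x23, 0x3f, 0xfd]

RES = [ 0x64  0x5d  0x60  0xf9  0x80  0x23  0x3f  0xfd ]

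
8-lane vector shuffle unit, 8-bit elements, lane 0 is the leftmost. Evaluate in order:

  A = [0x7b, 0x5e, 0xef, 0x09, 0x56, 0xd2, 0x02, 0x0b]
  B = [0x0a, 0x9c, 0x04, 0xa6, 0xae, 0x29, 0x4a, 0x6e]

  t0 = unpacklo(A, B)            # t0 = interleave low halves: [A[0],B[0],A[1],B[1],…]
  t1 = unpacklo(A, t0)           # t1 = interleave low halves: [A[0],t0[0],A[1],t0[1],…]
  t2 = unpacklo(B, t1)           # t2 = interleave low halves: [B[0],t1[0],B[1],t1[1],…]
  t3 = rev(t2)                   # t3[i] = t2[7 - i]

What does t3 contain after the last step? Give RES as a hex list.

RES = [ 0x0a  0xa6  0x5e  0x04  0x7b  0x9c  0x7b  0x0a ]

→ t0 |7b|0a|5e|9c|ef|04|09|a6|
→ t1 |7b|7b|5e|0a|ef|5e|09|9c|
→ t2 |0a|7b|9c|7b|04|5e|a6|0a|
→ t3 |0a|a6|5e|04|7b|9c|7b|0a|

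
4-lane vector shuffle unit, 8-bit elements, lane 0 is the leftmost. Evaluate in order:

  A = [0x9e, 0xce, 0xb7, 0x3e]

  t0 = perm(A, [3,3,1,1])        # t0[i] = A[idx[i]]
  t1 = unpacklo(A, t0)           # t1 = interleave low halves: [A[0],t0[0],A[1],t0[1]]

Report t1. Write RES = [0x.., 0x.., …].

RES = [ 0x9e  0x3e  0xce  0x3e ]

  t0: 3e 3e ce ce
  t1: 9e 3e ce 3e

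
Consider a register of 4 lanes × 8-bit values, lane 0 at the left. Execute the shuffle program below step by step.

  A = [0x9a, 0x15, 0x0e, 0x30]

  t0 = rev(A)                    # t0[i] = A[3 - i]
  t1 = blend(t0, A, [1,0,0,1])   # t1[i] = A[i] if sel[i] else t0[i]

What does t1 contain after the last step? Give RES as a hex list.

t0 = [0x30, 0x0e, 0x15, 0x9a]
t1 = [0x9a, 0x0e, 0x15, 0x30]

RES = [ 0x9a  0x0e  0x15  0x30 ]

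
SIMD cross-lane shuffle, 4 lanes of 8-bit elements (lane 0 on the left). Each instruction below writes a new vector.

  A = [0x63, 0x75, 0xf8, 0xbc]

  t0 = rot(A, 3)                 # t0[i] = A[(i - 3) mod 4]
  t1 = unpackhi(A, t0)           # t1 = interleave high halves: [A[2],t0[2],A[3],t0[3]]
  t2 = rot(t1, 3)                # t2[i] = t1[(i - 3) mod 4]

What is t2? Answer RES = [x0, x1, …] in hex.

RES = [0xbc, 0xbc, 0x63, 0xf8]

t0 = [0x75, 0xf8, 0xbc, 0x63]
t1 = [0xf8, 0xbc, 0xbc, 0x63]
t2 = [0xbc, 0xbc, 0x63, 0xf8]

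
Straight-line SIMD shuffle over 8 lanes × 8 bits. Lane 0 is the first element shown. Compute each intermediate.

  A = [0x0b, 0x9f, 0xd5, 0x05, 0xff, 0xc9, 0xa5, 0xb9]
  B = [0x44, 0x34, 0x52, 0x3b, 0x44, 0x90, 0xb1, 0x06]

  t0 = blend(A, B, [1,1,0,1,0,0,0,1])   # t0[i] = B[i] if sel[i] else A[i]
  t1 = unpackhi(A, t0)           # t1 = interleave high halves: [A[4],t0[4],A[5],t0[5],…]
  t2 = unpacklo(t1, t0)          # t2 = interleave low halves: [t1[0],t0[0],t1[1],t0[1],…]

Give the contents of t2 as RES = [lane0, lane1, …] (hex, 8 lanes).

RES = [ 0xff  0x44  0xff  0x34  0xc9  0xd5  0xc9  0x3b ]

  t0: 44 34 d5 3b ff c9 a5 06
  t1: ff ff c9 c9 a5 a5 b9 06
  t2: ff 44 ff 34 c9 d5 c9 3b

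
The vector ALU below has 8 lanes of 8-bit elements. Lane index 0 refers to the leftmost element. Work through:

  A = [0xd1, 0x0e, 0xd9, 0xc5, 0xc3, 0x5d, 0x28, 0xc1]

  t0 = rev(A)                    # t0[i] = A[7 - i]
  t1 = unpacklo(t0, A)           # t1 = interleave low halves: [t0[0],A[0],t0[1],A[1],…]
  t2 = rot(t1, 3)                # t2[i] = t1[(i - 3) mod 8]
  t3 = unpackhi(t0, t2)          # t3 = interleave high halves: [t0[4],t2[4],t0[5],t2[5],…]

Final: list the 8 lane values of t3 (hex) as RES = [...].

RES = [0xc5, 0xd1, 0xd9, 0x28, 0x0e, 0x0e, 0xd1, 0x5d]

  t0: c1 28 5d c3 c5 d9 0e d1
  t1: c1 d1 28 0e 5d d9 c3 c5
  t2: d9 c3 c5 c1 d1 28 0e 5d
  t3: c5 d1 d9 28 0e 0e d1 5d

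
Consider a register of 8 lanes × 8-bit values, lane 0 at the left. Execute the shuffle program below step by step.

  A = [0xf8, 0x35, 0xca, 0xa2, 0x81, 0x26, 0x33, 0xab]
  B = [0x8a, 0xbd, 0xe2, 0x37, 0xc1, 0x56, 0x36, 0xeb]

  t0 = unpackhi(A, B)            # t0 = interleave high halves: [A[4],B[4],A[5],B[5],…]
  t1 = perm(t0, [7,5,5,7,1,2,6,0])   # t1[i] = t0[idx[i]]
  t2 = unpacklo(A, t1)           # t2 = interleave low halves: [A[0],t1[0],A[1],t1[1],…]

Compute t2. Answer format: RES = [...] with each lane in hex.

  t0: 81 c1 26 56 33 36 ab eb
  t1: eb 36 36 eb c1 26 ab 81
  t2: f8 eb 35 36 ca 36 a2 eb

RES = [0xf8, 0xeb, 0x35, 0x36, 0xca, 0x36, 0xa2, 0xeb]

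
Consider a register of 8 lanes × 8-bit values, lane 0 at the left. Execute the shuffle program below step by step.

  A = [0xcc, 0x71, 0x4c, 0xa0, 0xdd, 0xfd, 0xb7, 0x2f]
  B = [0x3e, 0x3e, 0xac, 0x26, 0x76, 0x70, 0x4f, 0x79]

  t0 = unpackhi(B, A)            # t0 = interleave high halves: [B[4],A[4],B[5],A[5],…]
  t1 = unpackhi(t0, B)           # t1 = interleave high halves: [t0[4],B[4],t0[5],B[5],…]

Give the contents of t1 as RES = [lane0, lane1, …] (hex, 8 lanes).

→ t0 |76|dd|70|fd|4f|b7|79|2f|
→ t1 |4f|76|b7|70|79|4f|2f|79|

RES = [ 0x4f  0x76  0xb7  0x70  0x79  0x4f  0x2f  0x79 ]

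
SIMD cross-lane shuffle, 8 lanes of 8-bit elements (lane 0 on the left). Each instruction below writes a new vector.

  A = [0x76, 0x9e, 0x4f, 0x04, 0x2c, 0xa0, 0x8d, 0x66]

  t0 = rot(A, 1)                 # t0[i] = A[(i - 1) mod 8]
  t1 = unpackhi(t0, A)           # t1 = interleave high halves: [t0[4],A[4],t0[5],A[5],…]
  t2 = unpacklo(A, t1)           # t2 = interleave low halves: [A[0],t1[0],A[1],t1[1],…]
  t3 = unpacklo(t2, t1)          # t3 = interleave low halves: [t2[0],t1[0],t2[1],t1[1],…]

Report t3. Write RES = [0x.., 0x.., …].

RES = [ 0x76  0x04  0x04  0x2c  0x9e  0x2c  0x2c  0xa0 ]

→ t0 |66|76|9e|4f|04|2c|a0|8d|
→ t1 |04|2c|2c|a0|a0|8d|8d|66|
→ t2 |76|04|9e|2c|4f|2c|04|a0|
→ t3 |76|04|04|2c|9e|2c|2c|a0|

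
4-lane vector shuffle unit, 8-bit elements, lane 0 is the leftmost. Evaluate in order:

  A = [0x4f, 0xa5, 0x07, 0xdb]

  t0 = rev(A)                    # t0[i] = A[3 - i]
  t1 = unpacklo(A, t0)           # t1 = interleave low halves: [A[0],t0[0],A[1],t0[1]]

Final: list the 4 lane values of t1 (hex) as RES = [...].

RES = [0x4f, 0xdb, 0xa5, 0x07]

→ t0 |db|07|a5|4f|
→ t1 |4f|db|a5|07|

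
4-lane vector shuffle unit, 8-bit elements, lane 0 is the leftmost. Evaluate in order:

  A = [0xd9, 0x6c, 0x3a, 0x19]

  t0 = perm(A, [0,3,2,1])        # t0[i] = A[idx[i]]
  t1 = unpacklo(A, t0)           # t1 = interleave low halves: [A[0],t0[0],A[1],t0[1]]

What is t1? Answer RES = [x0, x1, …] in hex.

t0 = [0xd9, 0x19, 0x3a, 0x6c]
t1 = [0xd9, 0xd9, 0x6c, 0x19]

RES = [ 0xd9  0xd9  0x6c  0x19 ]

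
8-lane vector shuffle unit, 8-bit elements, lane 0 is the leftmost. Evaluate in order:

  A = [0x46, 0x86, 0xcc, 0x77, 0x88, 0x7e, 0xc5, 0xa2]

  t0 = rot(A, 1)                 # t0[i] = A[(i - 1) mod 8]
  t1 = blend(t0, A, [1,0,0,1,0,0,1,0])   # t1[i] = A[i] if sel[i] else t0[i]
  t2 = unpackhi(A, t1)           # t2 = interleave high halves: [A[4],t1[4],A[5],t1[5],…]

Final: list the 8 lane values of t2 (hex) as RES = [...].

  t0: a2 46 86 cc 77 88 7e c5
  t1: 46 46 86 77 77 88 c5 c5
  t2: 88 77 7e 88 c5 c5 a2 c5

RES = [0x88, 0x77, 0x7e, 0x88, 0xc5, 0xc5, 0xa2, 0xc5]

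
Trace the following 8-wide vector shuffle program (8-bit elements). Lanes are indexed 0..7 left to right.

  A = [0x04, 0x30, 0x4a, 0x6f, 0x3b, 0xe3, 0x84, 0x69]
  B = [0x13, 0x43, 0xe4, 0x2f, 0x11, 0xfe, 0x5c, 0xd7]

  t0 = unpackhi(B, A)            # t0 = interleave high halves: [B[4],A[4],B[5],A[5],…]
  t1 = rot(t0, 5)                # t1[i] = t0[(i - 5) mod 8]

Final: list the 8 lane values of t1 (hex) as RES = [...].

→ t0 |11|3b|fe|e3|5c|84|d7|69|
→ t1 |e3|5c|84|d7|69|11|3b|fe|

RES = [0xe3, 0x5c, 0x84, 0xd7, 0x69, 0x11, 0x3b, 0xfe]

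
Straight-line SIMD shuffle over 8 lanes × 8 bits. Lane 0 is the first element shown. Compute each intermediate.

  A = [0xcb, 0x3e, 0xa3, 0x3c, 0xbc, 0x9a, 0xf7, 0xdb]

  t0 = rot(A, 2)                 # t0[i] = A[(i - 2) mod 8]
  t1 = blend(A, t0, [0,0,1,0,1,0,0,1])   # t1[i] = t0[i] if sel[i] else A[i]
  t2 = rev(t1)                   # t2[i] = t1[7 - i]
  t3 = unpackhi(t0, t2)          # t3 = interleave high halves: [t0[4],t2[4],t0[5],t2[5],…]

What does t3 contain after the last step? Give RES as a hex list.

t0 = [0xf7, 0xdb, 0xcb, 0x3e, 0xa3, 0x3c, 0xbc, 0x9a]
t1 = [0xcb, 0x3e, 0xcb, 0x3c, 0xa3, 0x9a, 0xf7, 0x9a]
t2 = [0x9a, 0xf7, 0x9a, 0xa3, 0x3c, 0xcb, 0x3e, 0xcb]
t3 = [0xa3, 0x3c, 0x3c, 0xcb, 0xbc, 0x3e, 0x9a, 0xcb]

RES = [ 0xa3  0x3c  0x3c  0xcb  0xbc  0x3e  0x9a  0xcb ]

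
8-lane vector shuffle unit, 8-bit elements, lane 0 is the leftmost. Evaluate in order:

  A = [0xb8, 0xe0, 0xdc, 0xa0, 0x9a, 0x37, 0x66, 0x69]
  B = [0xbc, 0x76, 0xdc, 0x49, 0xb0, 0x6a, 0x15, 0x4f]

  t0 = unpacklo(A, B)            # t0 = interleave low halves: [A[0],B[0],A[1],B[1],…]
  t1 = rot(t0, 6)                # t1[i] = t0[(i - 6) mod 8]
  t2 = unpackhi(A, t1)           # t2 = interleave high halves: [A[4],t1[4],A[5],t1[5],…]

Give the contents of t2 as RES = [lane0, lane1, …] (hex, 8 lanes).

RES = [0x9a, 0xa0, 0x37, 0x49, 0x66, 0xb8, 0x69, 0xbc]

→ t0 |b8|bc|e0|76|dc|dc|a0|49|
→ t1 |e0|76|dc|dc|a0|49|b8|bc|
→ t2 |9a|a0|37|49|66|b8|69|bc|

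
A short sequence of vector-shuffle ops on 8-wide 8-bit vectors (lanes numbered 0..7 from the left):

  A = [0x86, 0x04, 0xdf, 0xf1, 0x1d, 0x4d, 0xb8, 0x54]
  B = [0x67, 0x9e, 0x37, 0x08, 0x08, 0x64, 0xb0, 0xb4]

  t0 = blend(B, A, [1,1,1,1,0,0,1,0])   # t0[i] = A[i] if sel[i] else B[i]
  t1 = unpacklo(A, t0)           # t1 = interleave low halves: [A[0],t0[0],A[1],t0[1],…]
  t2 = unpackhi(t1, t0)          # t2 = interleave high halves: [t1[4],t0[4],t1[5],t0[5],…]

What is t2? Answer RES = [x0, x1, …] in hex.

  t0: 86 04 df f1 08 64 b8 b4
  t1: 86 86 04 04 df df f1 f1
  t2: df 08 df 64 f1 b8 f1 b4

RES = [ 0xdf  0x08  0xdf  0x64  0xf1  0xb8  0xf1  0xb4 ]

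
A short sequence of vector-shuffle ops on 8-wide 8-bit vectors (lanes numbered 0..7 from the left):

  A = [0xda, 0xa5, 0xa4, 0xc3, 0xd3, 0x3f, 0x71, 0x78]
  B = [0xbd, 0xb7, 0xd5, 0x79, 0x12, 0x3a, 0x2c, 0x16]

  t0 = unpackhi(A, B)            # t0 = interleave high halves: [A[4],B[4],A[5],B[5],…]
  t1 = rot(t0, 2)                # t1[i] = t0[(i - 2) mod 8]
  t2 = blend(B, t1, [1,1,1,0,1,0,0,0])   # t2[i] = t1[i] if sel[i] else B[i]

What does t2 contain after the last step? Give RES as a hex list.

  t0: d3 12 3f 3a 71 2c 78 16
  t1: 78 16 d3 12 3f 3a 71 2c
  t2: 78 16 d3 79 3f 3a 2c 16

RES = [ 0x78  0x16  0xd3  0x79  0x3f  0x3a  0x2c  0x16 ]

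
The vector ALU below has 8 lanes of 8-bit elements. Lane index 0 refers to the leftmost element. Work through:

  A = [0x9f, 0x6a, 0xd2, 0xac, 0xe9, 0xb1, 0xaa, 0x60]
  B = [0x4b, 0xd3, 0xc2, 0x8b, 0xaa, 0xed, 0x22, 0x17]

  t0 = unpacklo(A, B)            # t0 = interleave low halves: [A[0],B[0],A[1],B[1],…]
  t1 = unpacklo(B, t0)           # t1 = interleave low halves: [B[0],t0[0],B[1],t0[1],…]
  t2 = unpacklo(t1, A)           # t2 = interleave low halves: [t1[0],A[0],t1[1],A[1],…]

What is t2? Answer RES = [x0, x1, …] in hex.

RES = [ 0x4b  0x9f  0x9f  0x6a  0xd3  0xd2  0x4b  0xac ]

t0 = [0x9f, 0x4b, 0x6a, 0xd3, 0xd2, 0xc2, 0xac, 0x8b]
t1 = [0x4b, 0x9f, 0xd3, 0x4b, 0xc2, 0x6a, 0x8b, 0xd3]
t2 = [0x4b, 0x9f, 0x9f, 0x6a, 0xd3, 0xd2, 0x4b, 0xac]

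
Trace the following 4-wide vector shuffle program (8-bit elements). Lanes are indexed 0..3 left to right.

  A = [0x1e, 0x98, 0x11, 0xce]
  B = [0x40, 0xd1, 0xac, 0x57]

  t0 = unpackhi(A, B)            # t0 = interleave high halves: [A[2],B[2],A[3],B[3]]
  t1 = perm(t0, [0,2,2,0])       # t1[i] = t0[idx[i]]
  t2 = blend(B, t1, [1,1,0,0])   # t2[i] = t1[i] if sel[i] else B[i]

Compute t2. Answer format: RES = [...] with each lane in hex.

  t0: 11 ac ce 57
  t1: 11 ce ce 11
  t2: 11 ce ac 57

RES = [ 0x11  0xce  0xac  0x57 ]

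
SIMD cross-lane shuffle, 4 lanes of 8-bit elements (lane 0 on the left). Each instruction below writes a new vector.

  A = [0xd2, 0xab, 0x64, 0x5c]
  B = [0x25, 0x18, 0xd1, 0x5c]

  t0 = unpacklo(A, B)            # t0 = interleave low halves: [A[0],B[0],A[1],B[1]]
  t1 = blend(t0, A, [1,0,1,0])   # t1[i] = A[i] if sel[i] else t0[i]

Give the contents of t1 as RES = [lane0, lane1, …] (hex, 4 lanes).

  t0: d2 25 ab 18
  t1: d2 25 64 18

RES = [ 0xd2  0x25  0x64  0x18 ]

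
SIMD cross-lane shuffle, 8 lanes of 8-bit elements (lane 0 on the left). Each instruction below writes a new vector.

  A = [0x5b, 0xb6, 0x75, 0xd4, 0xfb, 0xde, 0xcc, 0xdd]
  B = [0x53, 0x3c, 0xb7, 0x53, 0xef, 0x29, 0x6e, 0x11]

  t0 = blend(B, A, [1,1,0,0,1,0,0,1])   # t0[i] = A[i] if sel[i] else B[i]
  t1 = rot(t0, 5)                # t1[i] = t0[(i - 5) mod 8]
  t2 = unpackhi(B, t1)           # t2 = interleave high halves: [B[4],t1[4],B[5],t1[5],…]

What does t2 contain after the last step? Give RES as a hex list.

t0 = [0x5b, 0xb6, 0xb7, 0x53, 0xfb, 0x29, 0x6e, 0xdd]
t1 = [0x53, 0xfb, 0x29, 0x6e, 0xdd, 0x5b, 0xb6, 0xb7]
t2 = [0xef, 0xdd, 0x29, 0x5b, 0x6e, 0xb6, 0x11, 0xb7]

RES = [ 0xef  0xdd  0x29  0x5b  0x6e  0xb6  0x11  0xb7 ]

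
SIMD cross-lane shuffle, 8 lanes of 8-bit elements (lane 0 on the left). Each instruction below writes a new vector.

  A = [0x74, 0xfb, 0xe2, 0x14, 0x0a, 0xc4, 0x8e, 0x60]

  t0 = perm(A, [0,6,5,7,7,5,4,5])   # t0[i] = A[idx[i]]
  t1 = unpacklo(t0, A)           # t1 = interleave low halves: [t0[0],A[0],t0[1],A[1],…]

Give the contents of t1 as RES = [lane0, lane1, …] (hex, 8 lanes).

RES = [0x74, 0x74, 0x8e, 0xfb, 0xc4, 0xe2, 0x60, 0x14]

t0 = [0x74, 0x8e, 0xc4, 0x60, 0x60, 0xc4, 0x0a, 0xc4]
t1 = [0x74, 0x74, 0x8e, 0xfb, 0xc4, 0xe2, 0x60, 0x14]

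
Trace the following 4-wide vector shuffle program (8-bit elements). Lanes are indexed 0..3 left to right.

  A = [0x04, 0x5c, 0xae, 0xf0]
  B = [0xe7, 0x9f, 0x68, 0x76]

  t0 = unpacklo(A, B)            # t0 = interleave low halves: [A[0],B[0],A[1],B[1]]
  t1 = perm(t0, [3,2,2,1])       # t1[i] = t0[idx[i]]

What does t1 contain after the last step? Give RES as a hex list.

→ t0 |04|e7|5c|9f|
→ t1 |9f|5c|5c|e7|

RES = [ 0x9f  0x5c  0x5c  0xe7 ]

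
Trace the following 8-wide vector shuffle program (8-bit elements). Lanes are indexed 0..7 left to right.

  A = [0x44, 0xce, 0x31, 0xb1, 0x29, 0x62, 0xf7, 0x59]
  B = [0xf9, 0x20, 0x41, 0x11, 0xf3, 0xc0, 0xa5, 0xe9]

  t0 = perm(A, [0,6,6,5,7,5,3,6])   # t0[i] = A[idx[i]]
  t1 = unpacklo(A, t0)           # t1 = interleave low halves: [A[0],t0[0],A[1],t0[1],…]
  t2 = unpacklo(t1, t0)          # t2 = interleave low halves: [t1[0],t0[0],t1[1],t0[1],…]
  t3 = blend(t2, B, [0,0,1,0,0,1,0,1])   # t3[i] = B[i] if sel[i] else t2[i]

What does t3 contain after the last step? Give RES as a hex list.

→ t0 |44|f7|f7|62|59|62|b1|f7|
→ t1 |44|44|ce|f7|31|f7|b1|62|
→ t2 |44|44|44|f7|ce|f7|f7|62|
→ t3 |44|44|41|f7|ce|c0|f7|e9|

RES = [0x44, 0x44, 0x41, 0xf7, 0xce, 0xc0, 0xf7, 0xe9]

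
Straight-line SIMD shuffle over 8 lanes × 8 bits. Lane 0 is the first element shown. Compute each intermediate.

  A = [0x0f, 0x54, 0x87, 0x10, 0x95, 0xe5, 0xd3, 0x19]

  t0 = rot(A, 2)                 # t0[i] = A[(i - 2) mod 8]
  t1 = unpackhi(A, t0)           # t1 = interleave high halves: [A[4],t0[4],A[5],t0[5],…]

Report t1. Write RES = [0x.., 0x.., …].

RES = [ 0x95  0x87  0xe5  0x10  0xd3  0x95  0x19  0xe5 ]

→ t0 |d3|19|0f|54|87|10|95|e5|
→ t1 |95|87|e5|10|d3|95|19|e5|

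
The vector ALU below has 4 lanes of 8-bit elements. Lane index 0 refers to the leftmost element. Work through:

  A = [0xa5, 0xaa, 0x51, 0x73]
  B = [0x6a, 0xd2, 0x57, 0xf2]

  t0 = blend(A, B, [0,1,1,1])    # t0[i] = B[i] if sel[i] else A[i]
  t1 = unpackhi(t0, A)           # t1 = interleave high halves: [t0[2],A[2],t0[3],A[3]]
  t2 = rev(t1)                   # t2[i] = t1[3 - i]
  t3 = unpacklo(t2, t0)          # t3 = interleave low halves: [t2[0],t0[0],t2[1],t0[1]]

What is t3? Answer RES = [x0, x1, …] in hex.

  t0: a5 d2 57 f2
  t1: 57 51 f2 73
  t2: 73 f2 51 57
  t3: 73 a5 f2 d2

RES = [ 0x73  0xa5  0xf2  0xd2 ]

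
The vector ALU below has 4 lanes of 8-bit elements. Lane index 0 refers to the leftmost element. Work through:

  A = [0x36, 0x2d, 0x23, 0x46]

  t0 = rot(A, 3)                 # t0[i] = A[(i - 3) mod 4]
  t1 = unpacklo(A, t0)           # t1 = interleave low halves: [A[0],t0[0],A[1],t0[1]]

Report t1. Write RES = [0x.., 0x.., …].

RES = [0x36, 0x2d, 0x2d, 0x23]

t0 = [0x2d, 0x23, 0x46, 0x36]
t1 = [0x36, 0x2d, 0x2d, 0x23]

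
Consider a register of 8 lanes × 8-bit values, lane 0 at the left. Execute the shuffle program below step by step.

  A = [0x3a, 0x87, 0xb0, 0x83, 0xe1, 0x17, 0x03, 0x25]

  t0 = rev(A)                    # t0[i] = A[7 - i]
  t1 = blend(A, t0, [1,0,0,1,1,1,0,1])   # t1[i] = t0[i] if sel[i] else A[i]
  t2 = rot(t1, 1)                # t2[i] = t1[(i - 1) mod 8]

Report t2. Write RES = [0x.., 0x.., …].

→ t0 |25|03|17|e1|83|b0|87|3a|
→ t1 |25|87|b0|e1|83|b0|03|3a|
→ t2 |3a|25|87|b0|e1|83|b0|03|

RES = [ 0x3a  0x25  0x87  0xb0  0xe1  0x83  0xb0  0x03 ]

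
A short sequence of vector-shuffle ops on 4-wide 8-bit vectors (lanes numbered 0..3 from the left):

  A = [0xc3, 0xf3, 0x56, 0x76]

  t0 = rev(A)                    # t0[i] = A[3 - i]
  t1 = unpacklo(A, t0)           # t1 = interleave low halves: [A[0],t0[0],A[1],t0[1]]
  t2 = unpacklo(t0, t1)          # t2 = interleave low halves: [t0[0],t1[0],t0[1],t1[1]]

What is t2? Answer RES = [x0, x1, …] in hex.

RES = [0x76, 0xc3, 0x56, 0x76]

→ t0 |76|56|f3|c3|
→ t1 |c3|76|f3|56|
→ t2 |76|c3|56|76|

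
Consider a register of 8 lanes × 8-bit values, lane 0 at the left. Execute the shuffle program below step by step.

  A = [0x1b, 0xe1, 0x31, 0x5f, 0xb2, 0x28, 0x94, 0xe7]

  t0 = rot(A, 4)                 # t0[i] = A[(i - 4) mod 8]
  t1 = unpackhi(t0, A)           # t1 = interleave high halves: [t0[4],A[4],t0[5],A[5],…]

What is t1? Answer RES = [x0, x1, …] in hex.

  t0: b2 28 94 e7 1b e1 31 5f
  t1: 1b b2 e1 28 31 94 5f e7

RES = [ 0x1b  0xb2  0xe1  0x28  0x31  0x94  0x5f  0xe7 ]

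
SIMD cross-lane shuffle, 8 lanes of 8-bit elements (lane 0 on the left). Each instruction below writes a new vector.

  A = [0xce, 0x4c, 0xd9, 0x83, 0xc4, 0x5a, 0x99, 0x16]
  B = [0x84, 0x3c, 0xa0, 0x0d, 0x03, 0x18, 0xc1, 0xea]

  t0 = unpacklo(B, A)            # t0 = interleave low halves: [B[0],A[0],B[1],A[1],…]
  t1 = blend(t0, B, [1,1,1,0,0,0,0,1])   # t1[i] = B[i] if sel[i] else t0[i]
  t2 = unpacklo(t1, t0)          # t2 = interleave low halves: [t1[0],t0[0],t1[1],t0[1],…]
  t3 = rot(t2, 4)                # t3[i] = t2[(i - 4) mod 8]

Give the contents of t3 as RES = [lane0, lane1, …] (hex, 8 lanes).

RES = [0xa0, 0x3c, 0x4c, 0x4c, 0x84, 0x84, 0x3c, 0xce]

t0 = [0x84, 0xce, 0x3c, 0x4c, 0xa0, 0xd9, 0x0d, 0x83]
t1 = [0x84, 0x3c, 0xa0, 0x4c, 0xa0, 0xd9, 0x0d, 0xea]
t2 = [0x84, 0x84, 0x3c, 0xce, 0xa0, 0x3c, 0x4c, 0x4c]
t3 = [0xa0, 0x3c, 0x4c, 0x4c, 0x84, 0x84, 0x3c, 0xce]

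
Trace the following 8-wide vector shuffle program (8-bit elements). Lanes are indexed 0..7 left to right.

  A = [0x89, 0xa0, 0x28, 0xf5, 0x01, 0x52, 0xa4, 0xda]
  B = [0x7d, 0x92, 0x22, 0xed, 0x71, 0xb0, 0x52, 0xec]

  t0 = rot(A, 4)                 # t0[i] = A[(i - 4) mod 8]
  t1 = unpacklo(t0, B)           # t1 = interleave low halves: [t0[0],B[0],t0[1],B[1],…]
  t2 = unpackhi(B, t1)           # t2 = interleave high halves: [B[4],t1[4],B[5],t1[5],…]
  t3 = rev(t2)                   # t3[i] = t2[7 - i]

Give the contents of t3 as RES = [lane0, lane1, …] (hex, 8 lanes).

RES = [ 0xed  0xec  0xda  0x52  0x22  0xb0  0xa4  0x71 ]

  t0: 01 52 a4 da 89 a0 28 f5
  t1: 01 7d 52 92 a4 22 da ed
  t2: 71 a4 b0 22 52 da ec ed
  t3: ed ec da 52 22 b0 a4 71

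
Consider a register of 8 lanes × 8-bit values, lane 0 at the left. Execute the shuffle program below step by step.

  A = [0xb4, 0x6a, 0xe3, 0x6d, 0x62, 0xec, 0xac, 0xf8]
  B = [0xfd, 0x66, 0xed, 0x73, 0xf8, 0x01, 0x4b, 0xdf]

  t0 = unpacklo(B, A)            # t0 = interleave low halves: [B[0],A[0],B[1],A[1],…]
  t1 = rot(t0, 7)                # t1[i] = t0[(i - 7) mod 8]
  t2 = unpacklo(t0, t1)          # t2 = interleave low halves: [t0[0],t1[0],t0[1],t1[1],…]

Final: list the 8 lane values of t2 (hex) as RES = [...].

t0 = [0xfd, 0xb4, 0x66, 0x6a, 0xed, 0xe3, 0x73, 0x6d]
t1 = [0xb4, 0x66, 0x6a, 0xed, 0xe3, 0x73, 0x6d, 0xfd]
t2 = [0xfd, 0xb4, 0xb4, 0x66, 0x66, 0x6a, 0x6a, 0xed]

RES = [0xfd, 0xb4, 0xb4, 0x66, 0x66, 0x6a, 0x6a, 0xed]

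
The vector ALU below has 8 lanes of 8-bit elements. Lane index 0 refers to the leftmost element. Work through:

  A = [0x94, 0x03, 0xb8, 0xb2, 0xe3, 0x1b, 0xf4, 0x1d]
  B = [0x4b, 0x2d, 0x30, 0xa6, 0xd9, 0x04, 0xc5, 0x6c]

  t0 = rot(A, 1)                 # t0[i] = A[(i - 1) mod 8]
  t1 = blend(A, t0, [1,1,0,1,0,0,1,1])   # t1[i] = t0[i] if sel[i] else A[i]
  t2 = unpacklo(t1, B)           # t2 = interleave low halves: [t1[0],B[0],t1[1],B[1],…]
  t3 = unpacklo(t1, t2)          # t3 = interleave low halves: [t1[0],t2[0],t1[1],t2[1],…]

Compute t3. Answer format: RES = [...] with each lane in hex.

RES = [0x1d, 0x1d, 0x94, 0x4b, 0xb8, 0x94, 0xb8, 0x2d]

→ t0 |1d|94|03|b8|b2|e3|1b|f4|
→ t1 |1d|94|b8|b8|e3|1b|1b|f4|
→ t2 |1d|4b|94|2d|b8|30|b8|a6|
→ t3 |1d|1d|94|4b|b8|94|b8|2d|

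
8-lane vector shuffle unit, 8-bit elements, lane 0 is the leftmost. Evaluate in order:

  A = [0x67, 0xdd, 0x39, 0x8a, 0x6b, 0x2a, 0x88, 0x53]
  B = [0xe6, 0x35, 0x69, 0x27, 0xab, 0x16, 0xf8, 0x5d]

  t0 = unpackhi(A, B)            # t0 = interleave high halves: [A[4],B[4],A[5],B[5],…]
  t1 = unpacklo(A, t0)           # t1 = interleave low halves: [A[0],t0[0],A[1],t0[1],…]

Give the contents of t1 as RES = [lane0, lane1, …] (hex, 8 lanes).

RES = [ 0x67  0x6b  0xdd  0xab  0x39  0x2a  0x8a  0x16 ]

t0 = [0x6b, 0xab, 0x2a, 0x16, 0x88, 0xf8, 0x53, 0x5d]
t1 = [0x67, 0x6b, 0xdd, 0xab, 0x39, 0x2a, 0x8a, 0x16]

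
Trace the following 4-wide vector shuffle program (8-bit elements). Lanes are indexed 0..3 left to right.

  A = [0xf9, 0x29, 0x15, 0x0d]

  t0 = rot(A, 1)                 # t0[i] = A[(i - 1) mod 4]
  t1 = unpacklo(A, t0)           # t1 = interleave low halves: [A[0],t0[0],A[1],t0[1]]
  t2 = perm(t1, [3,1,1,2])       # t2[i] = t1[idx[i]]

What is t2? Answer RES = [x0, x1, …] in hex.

RES = [ 0xf9  0x0d  0x0d  0x29 ]

  t0: 0d f9 29 15
  t1: f9 0d 29 f9
  t2: f9 0d 0d 29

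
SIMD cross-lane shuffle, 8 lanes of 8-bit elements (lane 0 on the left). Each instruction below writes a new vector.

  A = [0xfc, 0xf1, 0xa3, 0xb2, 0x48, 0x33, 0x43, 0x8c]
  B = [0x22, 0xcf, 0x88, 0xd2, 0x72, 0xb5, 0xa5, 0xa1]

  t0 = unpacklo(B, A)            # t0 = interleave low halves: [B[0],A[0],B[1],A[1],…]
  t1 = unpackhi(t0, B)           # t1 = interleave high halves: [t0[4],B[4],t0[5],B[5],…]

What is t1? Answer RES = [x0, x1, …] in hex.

t0 = [0x22, 0xfc, 0xcf, 0xf1, 0x88, 0xa3, 0xd2, 0xb2]
t1 = [0x88, 0x72, 0xa3, 0xb5, 0xd2, 0xa5, 0xb2, 0xa1]

RES = [0x88, 0x72, 0xa3, 0xb5, 0xd2, 0xa5, 0xb2, 0xa1]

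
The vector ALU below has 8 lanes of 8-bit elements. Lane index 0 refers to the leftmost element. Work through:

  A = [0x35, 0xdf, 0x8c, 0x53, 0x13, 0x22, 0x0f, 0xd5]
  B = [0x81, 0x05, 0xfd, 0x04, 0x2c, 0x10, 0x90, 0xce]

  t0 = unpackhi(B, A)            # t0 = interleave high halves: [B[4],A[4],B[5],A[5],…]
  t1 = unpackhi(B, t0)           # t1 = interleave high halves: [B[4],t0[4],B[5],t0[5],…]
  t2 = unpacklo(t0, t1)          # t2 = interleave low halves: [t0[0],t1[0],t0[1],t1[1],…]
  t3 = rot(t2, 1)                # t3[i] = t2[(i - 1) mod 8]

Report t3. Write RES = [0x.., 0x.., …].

RES = [0x0f, 0x2c, 0x2c, 0x13, 0x90, 0x10, 0x10, 0x22]

  t0: 2c 13 10 22 90 0f ce d5
  t1: 2c 90 10 0f 90 ce ce d5
  t2: 2c 2c 13 90 10 10 22 0f
  t3: 0f 2c 2c 13 90 10 10 22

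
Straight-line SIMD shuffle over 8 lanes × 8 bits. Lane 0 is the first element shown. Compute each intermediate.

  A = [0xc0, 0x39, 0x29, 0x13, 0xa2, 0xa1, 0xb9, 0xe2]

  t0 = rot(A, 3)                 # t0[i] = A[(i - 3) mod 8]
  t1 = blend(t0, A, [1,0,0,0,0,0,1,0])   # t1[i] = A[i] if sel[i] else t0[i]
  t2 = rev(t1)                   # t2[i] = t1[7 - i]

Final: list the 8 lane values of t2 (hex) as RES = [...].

t0 = [0xa1, 0xb9, 0xe2, 0xc0, 0x39, 0x29, 0x13, 0xa2]
t1 = [0xc0, 0xb9, 0xe2, 0xc0, 0x39, 0x29, 0xb9, 0xa2]
t2 = [0xa2, 0xb9, 0x29, 0x39, 0xc0, 0xe2, 0xb9, 0xc0]

RES = [ 0xa2  0xb9  0x29  0x39  0xc0  0xe2  0xb9  0xc0 ]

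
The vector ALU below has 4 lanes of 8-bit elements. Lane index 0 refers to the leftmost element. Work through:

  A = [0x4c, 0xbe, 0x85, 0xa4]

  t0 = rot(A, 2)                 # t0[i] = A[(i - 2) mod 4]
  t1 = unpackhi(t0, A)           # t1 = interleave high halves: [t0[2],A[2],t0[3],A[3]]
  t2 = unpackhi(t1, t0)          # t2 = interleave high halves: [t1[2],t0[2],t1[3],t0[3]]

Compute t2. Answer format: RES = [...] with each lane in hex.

RES = [ 0xbe  0x4c  0xa4  0xbe ]

t0 = [0x85, 0xa4, 0x4c, 0xbe]
t1 = [0x4c, 0x85, 0xbe, 0xa4]
t2 = [0xbe, 0x4c, 0xa4, 0xbe]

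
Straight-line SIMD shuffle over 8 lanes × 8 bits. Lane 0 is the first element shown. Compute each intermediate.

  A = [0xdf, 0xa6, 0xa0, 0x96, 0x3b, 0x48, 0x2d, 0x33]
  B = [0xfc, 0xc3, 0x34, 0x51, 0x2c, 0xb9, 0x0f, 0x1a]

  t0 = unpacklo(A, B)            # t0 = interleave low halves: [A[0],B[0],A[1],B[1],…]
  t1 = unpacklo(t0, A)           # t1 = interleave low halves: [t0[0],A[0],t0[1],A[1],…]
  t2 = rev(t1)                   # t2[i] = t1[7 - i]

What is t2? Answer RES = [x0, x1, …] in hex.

RES = [ 0x96  0xc3  0xa0  0xa6  0xa6  0xfc  0xdf  0xdf ]

→ t0 |df|fc|a6|c3|a0|34|96|51|
→ t1 |df|df|fc|a6|a6|a0|c3|96|
→ t2 |96|c3|a0|a6|a6|fc|df|df|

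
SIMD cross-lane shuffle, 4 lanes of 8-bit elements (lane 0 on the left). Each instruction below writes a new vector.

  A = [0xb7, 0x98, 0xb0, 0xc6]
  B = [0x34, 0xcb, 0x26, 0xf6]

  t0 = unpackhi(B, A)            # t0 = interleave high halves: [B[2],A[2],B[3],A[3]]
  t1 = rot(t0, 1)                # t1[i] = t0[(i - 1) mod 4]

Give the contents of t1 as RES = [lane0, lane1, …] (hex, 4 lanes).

RES = [0xc6, 0x26, 0xb0, 0xf6]

→ t0 |26|b0|f6|c6|
→ t1 |c6|26|b0|f6|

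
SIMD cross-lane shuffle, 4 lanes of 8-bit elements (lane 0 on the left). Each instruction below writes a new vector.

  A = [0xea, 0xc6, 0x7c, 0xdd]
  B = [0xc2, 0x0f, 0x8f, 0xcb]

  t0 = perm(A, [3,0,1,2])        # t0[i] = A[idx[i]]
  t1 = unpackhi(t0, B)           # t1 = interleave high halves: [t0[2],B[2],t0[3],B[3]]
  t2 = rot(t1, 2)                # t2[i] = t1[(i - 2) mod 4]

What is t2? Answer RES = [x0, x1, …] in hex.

RES = [0x7c, 0xcb, 0xc6, 0x8f]

→ t0 |dd|ea|c6|7c|
→ t1 |c6|8f|7c|cb|
→ t2 |7c|cb|c6|8f|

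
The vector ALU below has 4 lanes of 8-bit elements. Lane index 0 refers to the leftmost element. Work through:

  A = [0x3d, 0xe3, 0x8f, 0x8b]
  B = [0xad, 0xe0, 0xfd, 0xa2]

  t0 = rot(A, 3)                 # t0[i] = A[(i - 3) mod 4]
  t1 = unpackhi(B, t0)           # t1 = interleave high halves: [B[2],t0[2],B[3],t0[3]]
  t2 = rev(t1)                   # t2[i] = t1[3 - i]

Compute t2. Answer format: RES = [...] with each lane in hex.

t0 = [0xe3, 0x8f, 0x8b, 0x3d]
t1 = [0xfd, 0x8b, 0xa2, 0x3d]
t2 = [0x3d, 0xa2, 0x8b, 0xfd]

RES = [0x3d, 0xa2, 0x8b, 0xfd]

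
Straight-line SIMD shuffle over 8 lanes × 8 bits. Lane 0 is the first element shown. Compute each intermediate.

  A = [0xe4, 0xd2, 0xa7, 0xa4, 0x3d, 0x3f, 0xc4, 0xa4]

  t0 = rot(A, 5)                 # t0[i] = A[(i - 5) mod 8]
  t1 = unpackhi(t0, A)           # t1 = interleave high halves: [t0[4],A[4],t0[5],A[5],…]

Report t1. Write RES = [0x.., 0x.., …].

t0 = [0xa4, 0x3d, 0x3f, 0xc4, 0xa4, 0xe4, 0xd2, 0xa7]
t1 = [0xa4, 0x3d, 0xe4, 0x3f, 0xd2, 0xc4, 0xa7, 0xa4]

RES = [ 0xa4  0x3d  0xe4  0x3f  0xd2  0xc4  0xa7  0xa4 ]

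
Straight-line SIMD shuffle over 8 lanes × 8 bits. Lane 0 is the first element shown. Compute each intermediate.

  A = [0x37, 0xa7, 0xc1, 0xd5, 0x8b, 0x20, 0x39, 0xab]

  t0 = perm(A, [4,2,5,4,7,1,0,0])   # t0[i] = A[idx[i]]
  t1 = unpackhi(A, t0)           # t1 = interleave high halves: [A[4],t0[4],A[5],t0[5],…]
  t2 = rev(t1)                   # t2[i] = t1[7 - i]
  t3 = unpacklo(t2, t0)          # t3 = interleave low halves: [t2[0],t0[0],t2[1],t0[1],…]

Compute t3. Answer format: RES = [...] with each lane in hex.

  t0: 8b c1 20 8b ab a7 37 37
  t1: 8b ab 20 a7 39 37 ab 37
  t2: 37 ab 37 39 a7 20 ab 8b
  t3: 37 8b ab c1 37 20 39 8b

RES = [ 0x37  0x8b  0xab  0xc1  0x37  0x20  0x39  0x8b ]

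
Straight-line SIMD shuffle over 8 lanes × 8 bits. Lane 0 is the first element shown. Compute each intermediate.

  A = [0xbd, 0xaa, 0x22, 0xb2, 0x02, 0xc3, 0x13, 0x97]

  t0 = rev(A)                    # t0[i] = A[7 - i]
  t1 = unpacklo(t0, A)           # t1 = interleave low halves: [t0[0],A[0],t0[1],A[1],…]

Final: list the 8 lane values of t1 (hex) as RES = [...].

RES = [ 0x97  0xbd  0x13  0xaa  0xc3  0x22  0x02  0xb2 ]

t0 = [0x97, 0x13, 0xc3, 0x02, 0xb2, 0x22, 0xaa, 0xbd]
t1 = [0x97, 0xbd, 0x13, 0xaa, 0xc3, 0x22, 0x02, 0xb2]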